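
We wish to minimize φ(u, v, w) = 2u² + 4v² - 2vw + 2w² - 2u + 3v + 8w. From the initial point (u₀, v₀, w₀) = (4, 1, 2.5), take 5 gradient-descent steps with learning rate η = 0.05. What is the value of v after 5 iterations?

∇φ = (4u - 2, 8v - 2w + 3, -2v + 4w + 8)
Step 1: at (4, 1, 2.5), ∇φ = (14, 6, 16) → (4, 1, 2.5) − 0.05·(14, 6, 16) = (3.3, 0.7, 1.7)
Step 2: at (3.3, 0.7, 1.7), ∇φ = (11.2, 5.2, 13.4) → (3.3, 0.7, 1.7) − 0.05·(11.2, 5.2, 13.4) = (2.74, 0.44, 1.03)
Step 3: at (2.74, 0.44, 1.03), ∇φ = (8.96, 4.46, 11.24) → (2.74, 0.44, 1.03) − 0.05·(8.96, 4.46, 11.24) = (2.292, 0.217, 0.468)
Step 4: at (2.292, 0.217, 0.468), ∇φ = (7.168, 3.8, 9.438) → (2.292, 0.217, 0.468) − 0.05·(7.168, 3.8, 9.438) = (1.9336, 0.027, -0.0039)
Step 5: at (1.9336, 0.027, -0.0039), ∇φ = (5.7344, 3.2238, 7.9304) → (1.9336, 0.027, -0.0039) − 0.05·(5.7344, 3.2238, 7.9304) = (1.64688, -0.13419, -0.40042)
v = -0.13419

-0.13419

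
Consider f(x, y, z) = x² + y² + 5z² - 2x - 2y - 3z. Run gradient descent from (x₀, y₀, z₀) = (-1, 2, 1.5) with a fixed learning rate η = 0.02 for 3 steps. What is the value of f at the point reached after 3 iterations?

3.35122574848

∇f = (2x - 2, 2y - 2, 10z - 3)
Step 1: at (-1, 2, 1.5), ∇f = (-4, 2, 12) → (-1, 2, 1.5) − 0.02·(-4, 2, 12) = (-0.92, 1.96, 1.26)
Step 2: at (-0.92, 1.96, 1.26), ∇f = (-3.84, 1.92, 9.6) → (-0.92, 1.96, 1.26) − 0.02·(-3.84, 1.92, 9.6) = (-0.8432, 1.9216, 1.068)
Step 3: at (-0.8432, 1.9216, 1.068), ∇f = (-3.6864, 1.8432, 7.68) → (-0.8432, 1.9216, 1.068) − 0.02·(-3.6864, 1.8432, 7.68) = (-0.769472, 1.884736, 0.9144)
f(-0.769472, 1.884736, 0.9144) = 3.35122574848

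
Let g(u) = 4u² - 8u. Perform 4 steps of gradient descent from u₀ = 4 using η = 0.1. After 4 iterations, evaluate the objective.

g′(u) = 8u - 8
Step 1: g′(4) = 24; u₁ = 4 − 0.1·24 = 1.6
Step 2: g′(1.6) = 4.8; u₂ = 1.6 − 0.1·4.8 = 1.12
Step 3: g′(1.12) = 0.96; u₃ = 1.12 − 0.1·0.96 = 1.024
Step 4: g′(1.024) = 0.192; u₄ = 1.024 − 0.1·0.192 = 1.0048
g(1.0048) = -3.99990784

-3.99990784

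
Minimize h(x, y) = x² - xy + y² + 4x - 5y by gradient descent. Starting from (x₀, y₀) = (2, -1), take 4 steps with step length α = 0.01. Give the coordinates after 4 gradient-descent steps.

(1.65587843, -0.65587843)

∇h = (2x - y + 4, -x + 2y - 5)
Step 1: at (2, -1), ∇h = (9, -9) → (2, -1) − 0.01·(9, -9) = (1.91, -0.91)
Step 2: at (1.91, -0.91), ∇h = (8.73, -8.73) → (1.91, -0.91) − 0.01·(8.73, -8.73) = (1.8227, -0.8227)
Step 3: at (1.8227, -0.8227), ∇h = (8.4681, -8.4681) → (1.8227, -0.8227) − 0.01·(8.4681, -8.4681) = (1.738019, -0.738019)
Step 4: at (1.738019, -0.738019), ∇h = (8.214057, -8.214057) → (1.738019, -0.738019) − 0.01·(8.214057, -8.214057) = (1.65587843, -0.65587843)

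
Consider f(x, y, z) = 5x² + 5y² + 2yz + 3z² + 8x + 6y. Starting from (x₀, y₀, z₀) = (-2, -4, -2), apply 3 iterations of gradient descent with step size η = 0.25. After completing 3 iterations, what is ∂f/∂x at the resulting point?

40.5

∇f = (10x + 8, 10y + 2z + 6, 2y + 6z)
Step 1: at (-2, -4, -2), ∇f = (-12, -38, -20) → (-2, -4, -2) − 0.25·(-12, -38, -20) = (1, 5.5, 3)
Step 2: at (1, 5.5, 3), ∇f = (18, 67, 29) → (1, 5.5, 3) − 0.25·(18, 67, 29) = (-3.5, -11.25, -4.25)
Step 3: at (-3.5, -11.25, -4.25), ∇f = (-27, -115, -48) → (-3.5, -11.25, -4.25) − 0.25·(-27, -115, -48) = (3.25, 17.5, 7.75)
∂f/∂x at (3.25, 17.5, 7.75) = 40.5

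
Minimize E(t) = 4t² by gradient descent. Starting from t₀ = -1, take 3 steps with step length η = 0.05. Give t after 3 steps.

E′(t) = 8t
Step 1: E′(-1) = -8; t₁ = -1 − 0.05·(-8) = -0.6
Step 2: E′(-0.6) = -4.8; t₂ = -0.6 − 0.05·(-4.8) = -0.36
Step 3: E′(-0.36) = -2.88; t₃ = -0.36 − 0.05·(-2.88) = -0.216

-0.216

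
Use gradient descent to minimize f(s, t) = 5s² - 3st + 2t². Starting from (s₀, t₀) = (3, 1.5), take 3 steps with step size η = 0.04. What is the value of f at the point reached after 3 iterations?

5.144354758656

∇f = (10s - 3t, -3s + 4t)
(s₁, t₁) = (3, 1.5) − 0.04·(25.5, -3) = (1.98, 1.62)
(s₂, t₂) = (1.98, 1.62) − 0.04·(14.94, 0.54) = (1.3824, 1.5984)
(s₃, t₃) = (1.3824, 1.5984) − 0.04·(9.0288, 2.2464) = (1.021248, 1.508544)
f(1.021248, 1.508544) = 5.144354758656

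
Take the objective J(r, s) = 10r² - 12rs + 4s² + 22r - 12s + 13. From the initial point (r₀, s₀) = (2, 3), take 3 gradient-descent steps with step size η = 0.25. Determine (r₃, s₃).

∇J = (20r - 12s + 22, -12r + 8s - 12)
Step 1: at (2, 3), ∇J = (26, -12) → (2, 3) − 0.25·(26, -12) = (-4.5, 6)
Step 2: at (-4.5, 6), ∇J = (-140, 90) → (-4.5, 6) − 0.25·(-140, 90) = (30.5, -16.5)
Step 3: at (30.5, -16.5), ∇J = (830, -510) → (30.5, -16.5) − 0.25·(830, -510) = (-177, 111)

(-177, 111)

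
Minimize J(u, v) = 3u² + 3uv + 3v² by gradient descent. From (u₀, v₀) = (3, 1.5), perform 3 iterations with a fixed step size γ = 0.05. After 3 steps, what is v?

∇J = (6u + 3v, 3u + 6v)
(u₁, v₁) = (3, 1.5) − 0.05·(22.5, 18) = (1.875, 0.6)
(u₂, v₂) = (1.875, 0.6) − 0.05·(13.05, 9.225) = (1.2225, 0.13875)
(u₃, v₃) = (1.2225, 0.13875) − 0.05·(7.75125, 4.5) = (0.8349375, -0.08625)
v = -0.08625

-0.08625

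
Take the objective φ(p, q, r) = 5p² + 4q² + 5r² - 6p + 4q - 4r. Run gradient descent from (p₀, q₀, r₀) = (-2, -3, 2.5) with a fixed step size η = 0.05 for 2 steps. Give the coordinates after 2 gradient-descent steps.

∇φ = (10p - 6, 8q + 4, 10r - 4)
Step 1: at (-2, -3, 2.5), ∇φ = (-26, -20, 21) → (-2, -3, 2.5) − 0.05·(-26, -20, 21) = (-0.7, -2, 1.45)
Step 2: at (-0.7, -2, 1.45), ∇φ = (-13, -12, 10.5) → (-0.7, -2, 1.45) − 0.05·(-13, -12, 10.5) = (-0.05, -1.4, 0.925)

(-0.05, -1.4, 0.925)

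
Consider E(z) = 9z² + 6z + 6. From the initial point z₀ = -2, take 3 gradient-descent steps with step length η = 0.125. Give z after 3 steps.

2.921875

E′(z) = 18z + 6
z₁ = -2 − 0.125·(-30) = 1.75
z₂ = 1.75 − 0.125·37.5 = -2.9375
z₃ = -2.9375 − 0.125·(-46.875) = 2.921875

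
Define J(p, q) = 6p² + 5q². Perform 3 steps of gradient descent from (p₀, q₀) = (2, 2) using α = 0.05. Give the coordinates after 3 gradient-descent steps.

(0.128, 0.25)

∇J = (12p, 10q)
(p₁, q₁) = (2, 2) − 0.05·(24, 20) = (0.8, 1)
(p₂, q₂) = (0.8, 1) − 0.05·(9.6, 10) = (0.32, 0.5)
(p₃, q₃) = (0.32, 0.5) − 0.05·(3.84, 5) = (0.128, 0.25)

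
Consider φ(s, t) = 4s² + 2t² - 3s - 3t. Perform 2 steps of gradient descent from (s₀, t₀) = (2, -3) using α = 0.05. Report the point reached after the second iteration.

(0.96, -1.65)

∇φ = (8s - 3, 4t - 3)
(s₁, t₁) = (2, -3) − 0.05·(13, -15) = (1.35, -2.25)
(s₂, t₂) = (1.35, -2.25) − 0.05·(7.8, -12) = (0.96, -1.65)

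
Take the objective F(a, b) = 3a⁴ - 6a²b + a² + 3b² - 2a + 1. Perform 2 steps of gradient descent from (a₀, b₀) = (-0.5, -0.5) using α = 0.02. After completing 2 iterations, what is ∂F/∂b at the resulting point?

-2.4554196774

∇F = (12a³ - 12ab + 2a - 2, -6a² + 6b)
Step 1: at (-0.5, -0.5), ∇F = (-7.5, -4.5) → (-0.5, -0.5) − 0.02·(-7.5, -4.5) = (-0.35, -0.41)
Step 2: at (-0.35, -0.41), ∇F = (-4.9365, -3.195) → (-0.35, -0.41) − 0.02·(-4.9365, -3.195) = (-0.25127, -0.3461)
∂F/∂b at (-0.25127, -0.3461) = -2.4554196774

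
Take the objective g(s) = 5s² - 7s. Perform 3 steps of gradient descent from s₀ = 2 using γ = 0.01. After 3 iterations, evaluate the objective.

g′(s) = 10s - 7
Step 1: g′(2) = 13; s₁ = 2 − 0.01·13 = 1.87
Step 2: g′(1.87) = 11.7; s₂ = 1.87 − 0.01·11.7 = 1.753
Step 3: g′(1.753) = 10.53; s₃ = 1.753 − 0.01·10.53 = 1.6477
g(1.6477) = 2.04067645

2.04067645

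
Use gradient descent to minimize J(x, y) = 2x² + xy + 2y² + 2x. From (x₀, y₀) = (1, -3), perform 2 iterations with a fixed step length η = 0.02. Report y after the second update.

-2.5764

∇J = (4x + y + 2, x + 4y)
Step 1: at (1, -3), ∇J = (3, -11) → (1, -3) − 0.02·(3, -11) = (0.94, -2.78)
Step 2: at (0.94, -2.78), ∇J = (2.98, -10.18) → (0.94, -2.78) − 0.02·(2.98, -10.18) = (0.8804, -2.5764)
y = -2.5764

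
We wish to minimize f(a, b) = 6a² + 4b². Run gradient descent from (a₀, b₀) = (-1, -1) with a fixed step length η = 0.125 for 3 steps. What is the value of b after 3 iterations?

0

∇f = (12a, 8b)
Step 1: at (-1, -1), ∇f = (-12, -8) → (-1, -1) − 0.125·(-12, -8) = (0.5, 0)
Step 2: at (0.5, 0), ∇f = (6, 0) → (0.5, 0) − 0.125·(6, 0) = (-0.25, 0)
Step 3: at (-0.25, 0), ∇f = (-3, 0) → (-0.25, 0) − 0.125·(-3, 0) = (0.125, 0)
b = 0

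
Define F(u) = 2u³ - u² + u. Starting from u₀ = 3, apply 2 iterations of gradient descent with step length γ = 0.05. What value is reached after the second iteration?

F′(u) = 6u² - 2u + 1
u₁ = 3 − 0.05·49 = 0.55
u₂ = 0.55 − 0.05·1.715 = 0.46425

0.46425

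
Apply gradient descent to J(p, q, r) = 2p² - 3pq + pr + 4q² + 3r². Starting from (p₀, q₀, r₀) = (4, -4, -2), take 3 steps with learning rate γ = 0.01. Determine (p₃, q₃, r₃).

∇J = (4p - 3q + r, -3p + 8q, p + 6r)
(p₁, q₁, r₁) = (4, -4, -2) − 0.01·(26, -44, -8) = (3.74, -3.56, -1.92)
(p₂, q₂, r₂) = (3.74, -3.56, -1.92) − 0.01·(23.72, -39.7, -7.78) = (3.5028, -3.163, -1.8422)
(p₃, q₃, r₃) = (3.5028, -3.163, -1.8422) − 0.01·(21.658, -35.8124, -7.5504) = (3.28622, -2.804876, -1.766696)

(3.28622, -2.804876, -1.766696)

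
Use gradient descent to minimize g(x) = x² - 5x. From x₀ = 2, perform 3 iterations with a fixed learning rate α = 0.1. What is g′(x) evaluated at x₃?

g′(x) = 2x - 5
x₁ = 2 − 0.1·(-1) = 2.1
x₂ = 2.1 − 0.1·(-0.8) = 2.18
x₃ = 2.18 − 0.1·(-0.64) = 2.244
g′(x) at (2.244) = -0.512

-0.512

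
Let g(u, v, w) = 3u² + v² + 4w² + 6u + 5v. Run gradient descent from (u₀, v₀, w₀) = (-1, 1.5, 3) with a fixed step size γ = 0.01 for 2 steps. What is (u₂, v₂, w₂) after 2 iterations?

(-1, 1.3416, 2.5392)

∇g = (6u + 6, 2v + 5, 8w)
Step 1: at (-1, 1.5, 3), ∇g = (0, 8, 24) → (-1, 1.5, 3) − 0.01·(0, 8, 24) = (-1, 1.42, 2.76)
Step 2: at (-1, 1.42, 2.76), ∇g = (0, 7.84, 22.08) → (-1, 1.42, 2.76) − 0.01·(0, 7.84, 22.08) = (-1, 1.3416, 2.5392)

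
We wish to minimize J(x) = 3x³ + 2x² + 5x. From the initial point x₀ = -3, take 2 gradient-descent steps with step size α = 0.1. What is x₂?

-104.084

J′(x) = 9x² + 4x + 5
x₁ = -3 − 0.1·74 = -10.4
x₂ = -10.4 − 0.1·936.84 = -104.084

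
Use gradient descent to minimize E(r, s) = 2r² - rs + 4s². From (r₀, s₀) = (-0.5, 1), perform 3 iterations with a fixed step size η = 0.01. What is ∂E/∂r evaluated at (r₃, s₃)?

∇E = (4r - s, -r + 8s)
Step 1: at (-0.5, 1), ∇E = (-3, 8.5) → (-0.5, 1) − 0.01·(-3, 8.5) = (-0.47, 0.915)
Step 2: at (-0.47, 0.915), ∇E = (-2.795, 7.79) → (-0.47, 0.915) − 0.01·(-2.795, 7.79) = (-0.44205, 0.8371)
Step 3: at (-0.44205, 0.8371), ∇E = (-2.6053, 7.13885) → (-0.44205, 0.8371) − 0.01·(-2.6053, 7.13885) = (-0.415997, 0.7657115)
∂E/∂r at (-0.415997, 0.7657115) = -2.4296995

-2.4296995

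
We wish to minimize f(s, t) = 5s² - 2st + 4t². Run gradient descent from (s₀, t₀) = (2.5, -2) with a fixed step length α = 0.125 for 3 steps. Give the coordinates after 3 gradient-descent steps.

(-0.1796875, 0.109375)

∇f = (10s - 2t, -2s + 8t)
(s₁, t₁) = (2.5, -2) − 0.125·(29, -21) = (-1.125, 0.625)
(s₂, t₂) = (-1.125, 0.625) − 0.125·(-12.5, 7.25) = (0.4375, -0.28125)
(s₃, t₃) = (0.4375, -0.28125) − 0.125·(4.9375, -3.125) = (-0.1796875, 0.109375)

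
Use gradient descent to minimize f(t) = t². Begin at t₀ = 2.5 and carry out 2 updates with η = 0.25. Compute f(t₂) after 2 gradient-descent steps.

0.390625

f′(t) = 2t
Step 1: f′(2.5) = 5; t₁ = 2.5 − 0.25·5 = 1.25
Step 2: f′(1.25) = 2.5; t₂ = 1.25 − 0.25·2.5 = 0.625
f(0.625) = 0.390625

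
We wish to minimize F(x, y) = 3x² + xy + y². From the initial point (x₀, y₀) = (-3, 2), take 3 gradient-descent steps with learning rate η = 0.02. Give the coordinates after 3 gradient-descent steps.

∇F = (6x + y, x + 2y)
(x₁, y₁) = (-3, 2) − 0.02·(-16, 1) = (-2.68, 1.98)
(x₂, y₂) = (-2.68, 1.98) − 0.02·(-14.1, 1.28) = (-2.398, 1.9544)
(x₃, y₃) = (-2.398, 1.9544) − 0.02·(-12.4336, 1.5108) = (-2.149328, 1.924184)

(-2.149328, 1.924184)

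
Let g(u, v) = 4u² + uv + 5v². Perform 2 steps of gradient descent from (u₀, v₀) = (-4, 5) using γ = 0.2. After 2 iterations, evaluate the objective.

76.832

∇g = (8u + v, u + 10v)
Step 1: at (-4, 5), ∇g = (-27, 46) → (-4, 5) − 0.2·(-27, 46) = (1.4, -4.2)
Step 2: at (1.4, -4.2), ∇g = (7, -40.6) → (1.4, -4.2) − 0.2·(7, -40.6) = (0, 3.92)
g(0, 3.92) = 76.832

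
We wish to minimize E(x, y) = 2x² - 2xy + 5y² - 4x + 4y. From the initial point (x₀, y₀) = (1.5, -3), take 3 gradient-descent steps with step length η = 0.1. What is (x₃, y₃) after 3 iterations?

∇E = (4x - 2y - 4, -2x + 10y + 4)
Step 1: at (1.5, -3), ∇E = (8, -29) → (1.5, -3) − 0.1·(8, -29) = (0.7, -0.1)
Step 2: at (0.7, -0.1), ∇E = (-1, 1.6) → (0.7, -0.1) − 0.1·(-1, 1.6) = (0.8, -0.26)
Step 3: at (0.8, -0.26), ∇E = (-0.28, -0.2) → (0.8, -0.26) − 0.1·(-0.28, -0.2) = (0.828, -0.24)

(0.828, -0.24)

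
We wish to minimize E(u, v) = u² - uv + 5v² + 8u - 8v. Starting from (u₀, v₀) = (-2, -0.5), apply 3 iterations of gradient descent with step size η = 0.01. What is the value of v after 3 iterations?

-0.203185

∇E = (2u - v + 8, -u + 10v - 8)
(u₁, v₁) = (-2, -0.5) − 0.01·(4.5, -11) = (-2.045, -0.39)
(u₂, v₂) = (-2.045, -0.39) − 0.01·(4.3, -9.855) = (-2.088, -0.29145)
(u₃, v₃) = (-2.088, -0.29145) − 0.01·(4.11545, -8.8265) = (-2.1291545, -0.203185)
v = -0.203185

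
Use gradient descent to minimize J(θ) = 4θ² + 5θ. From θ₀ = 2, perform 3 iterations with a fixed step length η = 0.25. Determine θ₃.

J′(θ) = 8θ + 5
Step 1: J′(2) = 21; θ₁ = 2 − 0.25·21 = -3.25
Step 2: J′(-3.25) = -21; θ₂ = -3.25 − 0.25·(-21) = 2
Step 3: J′(2) = 21; θ₃ = 2 − 0.25·21 = -3.25

-3.25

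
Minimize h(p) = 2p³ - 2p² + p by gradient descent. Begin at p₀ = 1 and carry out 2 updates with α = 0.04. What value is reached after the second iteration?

h′(p) = 6p² - 4p + 1
p₁ = 1 − 0.04·3 = 0.88
p₂ = 0.88 − 0.04·2.1264 = 0.794944

0.794944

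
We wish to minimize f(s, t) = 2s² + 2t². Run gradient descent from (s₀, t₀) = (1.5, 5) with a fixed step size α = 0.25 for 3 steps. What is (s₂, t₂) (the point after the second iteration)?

∇f = (4s, 4t)
(s₁, t₁) = (1.5, 5) − 0.25·(6, 20) = (0, 0)
(s₂, t₂) = (0, 0) − 0.25·(0, 0) = (0, 0)

(0, 0)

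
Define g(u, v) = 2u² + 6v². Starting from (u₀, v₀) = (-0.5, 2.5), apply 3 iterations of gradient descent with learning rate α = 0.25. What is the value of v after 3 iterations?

-20

∇g = (4u, 12v)
(u₁, v₁) = (-0.5, 2.5) − 0.25·(-2, 30) = (0, -5)
(u₂, v₂) = (0, -5) − 0.25·(0, -60) = (0, 10)
(u₃, v₃) = (0, 10) − 0.25·(0, 120) = (0, -20)
v = -20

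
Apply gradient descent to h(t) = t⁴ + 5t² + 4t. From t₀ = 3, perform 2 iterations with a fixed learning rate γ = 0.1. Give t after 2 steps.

561.5712

h′(t) = 4t³ + 10t + 4
Step 1: h′(3) = 142; t₁ = 3 − 0.1·142 = -11.2
Step 2: h′(-11.2) = -5727.712; t₂ = -11.2 − 0.1·(-5727.712) = 561.5712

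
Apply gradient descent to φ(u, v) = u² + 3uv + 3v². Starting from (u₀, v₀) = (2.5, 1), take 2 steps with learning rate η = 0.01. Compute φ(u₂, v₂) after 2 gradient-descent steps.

12.3579561475

∇φ = (2u + 3v, 3u + 6v)
Step 1: at (2.5, 1), ∇φ = (8, 13.5) → (2.5, 1) − 0.01·(8, 13.5) = (2.42, 0.865)
Step 2: at (2.42, 0.865), ∇φ = (7.435, 12.45) → (2.42, 0.865) − 0.01·(7.435, 12.45) = (2.34565, 0.7405)
φ(2.34565, 0.7405) = 12.3579561475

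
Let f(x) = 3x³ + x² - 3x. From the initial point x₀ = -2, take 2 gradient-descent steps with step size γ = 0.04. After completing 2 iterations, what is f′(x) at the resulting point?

350.807122018304

f′(x) = 9x² + 2x - 3
x₁ = -2 − 0.04·29 = -3.16
x₂ = -3.16 − 0.04·80.5504 = -6.382016
f′(x) at (-6.382016) = 350.807122018304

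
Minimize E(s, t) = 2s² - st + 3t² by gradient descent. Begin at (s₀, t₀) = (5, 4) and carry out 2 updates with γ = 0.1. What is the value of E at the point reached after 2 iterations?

11.6472

∇E = (4s - t, -s + 6t)
(s₁, t₁) = (5, 4) − 0.1·(16, 19) = (3.4, 2.1)
(s₂, t₂) = (3.4, 2.1) − 0.1·(11.5, 9.2) = (2.25, 1.18)
E(2.25, 1.18) = 11.6472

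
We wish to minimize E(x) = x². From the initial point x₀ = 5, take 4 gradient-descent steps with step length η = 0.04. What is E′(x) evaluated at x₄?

7.1639296

E′(x) = 2x
x₁ = 5 − 0.04·10 = 4.6
x₂ = 4.6 − 0.04·9.2 = 4.232
x₃ = 4.232 − 0.04·8.464 = 3.89344
x₄ = 3.89344 − 0.04·7.78688 = 3.5819648
E′(x) at (3.5819648) = 7.1639296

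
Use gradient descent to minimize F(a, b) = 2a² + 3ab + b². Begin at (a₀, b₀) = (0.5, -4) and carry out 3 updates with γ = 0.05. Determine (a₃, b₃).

(1.599625, -3.3144375)

∇F = (4a + 3b, 3a + 2b)
Step 1: at (0.5, -4), ∇F = (-10, -6.5) → (0.5, -4) − 0.05·(-10, -6.5) = (1, -3.675)
Step 2: at (1, -3.675), ∇F = (-7.025, -4.35) → (1, -3.675) − 0.05·(-7.025, -4.35) = (1.35125, -3.4575)
Step 3: at (1.35125, -3.4575), ∇F = (-4.9675, -2.86125) → (1.35125, -3.4575) − 0.05·(-4.9675, -2.86125) = (1.599625, -3.3144375)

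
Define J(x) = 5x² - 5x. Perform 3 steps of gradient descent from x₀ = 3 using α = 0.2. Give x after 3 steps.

-2

J′(x) = 10x - 5
x₁ = 3 − 0.2·25 = -2
x₂ = -2 − 0.2·(-25) = 3
x₃ = 3 − 0.2·25 = -2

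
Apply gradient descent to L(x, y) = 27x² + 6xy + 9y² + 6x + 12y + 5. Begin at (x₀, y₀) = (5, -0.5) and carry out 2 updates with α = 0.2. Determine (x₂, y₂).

∇L = (54x + 6y + 6, 6x + 18y + 12)
(x₁, y₁) = (5, -0.5) − 0.2·(273, 33) = (-49.6, -7.1)
(x₂, y₂) = (-49.6, -7.1) − 0.2·(-2715, -413.4) = (493.4, 75.58)

(493.4, 75.58)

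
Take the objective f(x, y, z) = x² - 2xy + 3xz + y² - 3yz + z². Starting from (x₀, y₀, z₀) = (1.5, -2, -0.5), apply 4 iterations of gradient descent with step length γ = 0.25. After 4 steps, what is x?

∇f = (2x - 2y + 3z, -2x + 2y - 3z, 3x - 3y + 2z)
Step 1: at (1.5, -2, -0.5), ∇f = (5.5, -5.5, 9.5) → (1.5, -2, -0.5) − 0.25·(5.5, -5.5, 9.5) = (0.125, -0.625, -2.875)
Step 2: at (0.125, -0.625, -2.875), ∇f = (-7.125, 7.125, -3.5) → (0.125, -0.625, -2.875) − 0.25·(-7.125, 7.125, -3.5) = (1.90625, -2.40625, -2)
Step 3: at (1.90625, -2.40625, -2), ∇f = (2.625, -2.625, 8.9375) → (1.90625, -2.40625, -2) − 0.25·(2.625, -2.625, 8.9375) = (1.25, -1.75, -4.234375)
Step 4: at (1.25, -1.75, -4.234375), ∇f = (-6.703125, 6.703125, 0.53125) → (1.25, -1.75, -4.234375) − 0.25·(-6.703125, 6.703125, 0.53125) = (2.92578125, -3.42578125, -4.3671875)
x = 2.92578125

2.92578125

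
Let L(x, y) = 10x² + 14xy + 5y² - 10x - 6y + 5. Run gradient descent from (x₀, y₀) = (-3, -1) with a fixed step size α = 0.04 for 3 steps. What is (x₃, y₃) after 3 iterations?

∇L = (20x + 14y - 10, 14x + 10y - 6)
(x₁, y₁) = (-3, -1) − 0.04·(-84, -58) = (0.36, 1.32)
(x₂, y₂) = (0.36, 1.32) − 0.04·(15.68, 12.24) = (-0.2672, 0.8304)
(x₃, y₃) = (-0.2672, 0.8304) − 0.04·(-3.7184, -1.4368) = (-0.118464, 0.887872)

(-0.118464, 0.887872)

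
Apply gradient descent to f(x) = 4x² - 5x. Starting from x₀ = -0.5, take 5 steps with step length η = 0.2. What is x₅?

f′(x) = 8x - 5
Step 1: f′(-0.5) = -9; x₁ = -0.5 − 0.2·(-9) = 1.3
Step 2: f′(1.3) = 5.4; x₂ = 1.3 − 0.2·5.4 = 0.22
Step 3: f′(0.22) = -3.24; x₃ = 0.22 − 0.2·(-3.24) = 0.868
Step 4: f′(0.868) = 1.944; x₄ = 0.868 − 0.2·1.944 = 0.4792
Step 5: f′(0.4792) = -1.1664; x₅ = 0.4792 − 0.2·(-1.1664) = 0.71248

0.71248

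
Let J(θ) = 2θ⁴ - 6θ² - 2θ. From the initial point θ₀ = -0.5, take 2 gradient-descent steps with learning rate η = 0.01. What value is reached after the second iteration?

J′(θ) = 8θ³ - 12θ - 2
Step 1: J′(-0.5) = 3; θ₁ = -0.5 − 0.01·3 = -0.53
Step 2: J′(-0.53) = 3.168984; θ₂ = -0.53 − 0.01·3.168984 = -0.56168984

-0.56168984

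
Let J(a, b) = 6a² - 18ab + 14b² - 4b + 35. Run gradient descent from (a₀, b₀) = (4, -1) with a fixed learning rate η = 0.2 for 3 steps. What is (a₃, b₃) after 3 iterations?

∇J = (12a - 18b, -18a + 28b - 4)
(a₁, b₁) = (4, -1) − 0.2·(66, -104) = (-9.2, 19.8)
(a₂, b₂) = (-9.2, 19.8) − 0.2·(-466.8, 716) = (84.16, -123.4)
(a₃, b₃) = (84.16, -123.4) − 0.2·(3231.12, -4974.08) = (-562.064, 871.416)

(-562.064, 871.416)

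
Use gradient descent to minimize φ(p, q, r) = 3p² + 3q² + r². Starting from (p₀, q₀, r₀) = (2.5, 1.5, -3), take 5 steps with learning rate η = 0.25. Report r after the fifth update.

∇φ = (6p, 6q, 2r)
Step 1: at (2.5, 1.5, -3), ∇φ = (15, 9, -6) → (2.5, 1.5, -3) − 0.25·(15, 9, -6) = (-1.25, -0.75, -1.5)
Step 2: at (-1.25, -0.75, -1.5), ∇φ = (-7.5, -4.5, -3) → (-1.25, -0.75, -1.5) − 0.25·(-7.5, -4.5, -3) = (0.625, 0.375, -0.75)
Step 3: at (0.625, 0.375, -0.75), ∇φ = (3.75, 2.25, -1.5) → (0.625, 0.375, -0.75) − 0.25·(3.75, 2.25, -1.5) = (-0.3125, -0.1875, -0.375)
Step 4: at (-0.3125, -0.1875, -0.375), ∇φ = (-1.875, -1.125, -0.75) → (-0.3125, -0.1875, -0.375) − 0.25·(-1.875, -1.125, -0.75) = (0.15625, 0.09375, -0.1875)
Step 5: at (0.15625, 0.09375, -0.1875), ∇φ = (0.9375, 0.5625, -0.375) → (0.15625, 0.09375, -0.1875) − 0.25·(0.9375, 0.5625, -0.375) = (-0.078125, -0.046875, -0.09375)
r = -0.09375

-0.09375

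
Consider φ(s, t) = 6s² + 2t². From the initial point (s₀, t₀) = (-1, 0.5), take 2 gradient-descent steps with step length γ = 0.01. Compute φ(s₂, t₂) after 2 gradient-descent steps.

4.02284544

∇φ = (12s, 4t)
Step 1: at (-1, 0.5), ∇φ = (-12, 2) → (-1, 0.5) − 0.01·(-12, 2) = (-0.88, 0.48)
Step 2: at (-0.88, 0.48), ∇φ = (-10.56, 1.92) → (-0.88, 0.48) − 0.01·(-10.56, 1.92) = (-0.7744, 0.4608)
φ(-0.7744, 0.4608) = 4.02284544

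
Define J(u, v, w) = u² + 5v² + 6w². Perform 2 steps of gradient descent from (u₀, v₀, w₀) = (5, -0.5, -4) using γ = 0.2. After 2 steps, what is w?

∇J = (2u, 10v, 12w)
Step 1: at (5, -0.5, -4), ∇J = (10, -5, -48) → (5, -0.5, -4) − 0.2·(10, -5, -48) = (3, 0.5, 5.6)
Step 2: at (3, 0.5, 5.6), ∇J = (6, 5, 67.2) → (3, 0.5, 5.6) − 0.2·(6, 5, 67.2) = (1.8, -0.5, -7.84)
w = -7.84

-7.84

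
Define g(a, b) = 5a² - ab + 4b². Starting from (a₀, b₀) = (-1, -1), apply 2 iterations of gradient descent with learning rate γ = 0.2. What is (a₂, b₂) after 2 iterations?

∇g = (10a - b, -a + 8b)
(a₁, b₁) = (-1, -1) − 0.2·(-9, -7) = (0.8, 0.4)
(a₂, b₂) = (0.8, 0.4) − 0.2·(7.6, 2.4) = (-0.72, -0.08)

(-0.72, -0.08)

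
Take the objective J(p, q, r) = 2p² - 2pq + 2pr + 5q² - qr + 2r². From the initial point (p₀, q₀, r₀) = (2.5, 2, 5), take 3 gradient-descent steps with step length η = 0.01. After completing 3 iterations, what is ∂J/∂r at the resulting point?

19.754096

∇J = (4p - 2q + 2r, -2p + 10q - r, 2p - q + 4r)
Step 1: at (2.5, 2, 5), ∇J = (16, 10, 23) → (2.5, 2, 5) − 0.01·(16, 10, 23) = (2.34, 1.9, 4.77)
Step 2: at (2.34, 1.9, 4.77), ∇J = (15.1, 9.55, 21.86) → (2.34, 1.9, 4.77) − 0.01·(15.1, 9.55, 21.86) = (2.189, 1.8045, 4.5514)
Step 3: at (2.189, 1.8045, 4.5514), ∇J = (14.2498, 9.1156, 20.7791) → (2.189, 1.8045, 4.5514) − 0.01·(14.2498, 9.1156, 20.7791) = (2.046502, 1.713344, 4.343609)
∂J/∂r at (2.046502, 1.713344, 4.343609) = 19.754096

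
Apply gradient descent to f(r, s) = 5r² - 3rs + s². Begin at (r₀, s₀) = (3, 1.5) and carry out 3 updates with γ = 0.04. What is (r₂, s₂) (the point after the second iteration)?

(1.3968, 1.8384)

∇f = (10r - 3s, -3r + 2s)
(r₁, s₁) = (3, 1.5) − 0.04·(25.5, -6) = (1.98, 1.74)
(r₂, s₂) = (1.98, 1.74) − 0.04·(14.58, -2.46) = (1.3968, 1.8384)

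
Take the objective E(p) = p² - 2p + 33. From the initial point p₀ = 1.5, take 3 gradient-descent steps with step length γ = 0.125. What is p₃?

1.2109375

E′(p) = 2p - 2
p₁ = 1.5 − 0.125·1 = 1.375
p₂ = 1.375 − 0.125·0.75 = 1.28125
p₃ = 1.28125 − 0.125·0.5625 = 1.2109375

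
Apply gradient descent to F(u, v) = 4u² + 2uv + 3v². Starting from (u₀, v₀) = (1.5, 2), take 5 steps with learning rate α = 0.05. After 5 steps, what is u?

∇F = (8u + 2v, 2u + 6v)
Step 1: at (1.5, 2), ∇F = (16, 15) → (1.5, 2) − 0.05·(16, 15) = (0.7, 1.25)
Step 2: at (0.7, 1.25), ∇F = (8.1, 8.9) → (0.7, 1.25) − 0.05·(8.1, 8.9) = (0.295, 0.805)
Step 3: at (0.295, 0.805), ∇F = (3.97, 5.42) → (0.295, 0.805) − 0.05·(3.97, 5.42) = (0.0965, 0.534)
Step 4: at (0.0965, 0.534), ∇F = (1.84, 3.397) → (0.0965, 0.534) − 0.05·(1.84, 3.397) = (0.0045, 0.36415)
Step 5: at (0.0045, 0.36415), ∇F = (0.7643, 2.1939) → (0.0045, 0.36415) − 0.05·(0.7643, 2.1939) = (-0.033715, 0.254455)
u = -0.033715

-0.033715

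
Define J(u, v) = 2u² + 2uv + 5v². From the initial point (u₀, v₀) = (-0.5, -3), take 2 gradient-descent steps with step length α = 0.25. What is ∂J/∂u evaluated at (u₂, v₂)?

∇J = (4u + 2v, 2u + 10v)
(u₁, v₁) = (-0.5, -3) − 0.25·(-8, -31) = (1.5, 4.75)
(u₂, v₂) = (1.5, 4.75) − 0.25·(15.5, 50.5) = (-2.375, -7.875)
∂J/∂u at (-2.375, -7.875) = -25.25

-25.25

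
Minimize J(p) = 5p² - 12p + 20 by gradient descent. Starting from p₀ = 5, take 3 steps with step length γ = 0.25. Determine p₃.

-11.625

J′(p) = 10p - 12
p₁ = 5 − 0.25·38 = -4.5
p₂ = -4.5 − 0.25·(-57) = 9.75
p₃ = 9.75 − 0.25·85.5 = -11.625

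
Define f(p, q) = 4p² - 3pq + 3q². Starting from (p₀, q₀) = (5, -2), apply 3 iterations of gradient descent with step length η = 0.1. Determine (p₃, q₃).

∇f = (8p - 3q, -3p + 6q)
(p₁, q₁) = (5, -2) − 0.1·(46, -27) = (0.4, 0.7)
(p₂, q₂) = (0.4, 0.7) − 0.1·(1.1, 3) = (0.29, 0.4)
(p₃, q₃) = (0.29, 0.4) − 0.1·(1.12, 1.53) = (0.178, 0.247)

(0.178, 0.247)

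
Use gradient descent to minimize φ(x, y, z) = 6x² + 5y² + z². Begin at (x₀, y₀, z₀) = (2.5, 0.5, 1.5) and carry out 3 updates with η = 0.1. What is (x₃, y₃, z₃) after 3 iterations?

(-0.02, 0, 0.768)

∇φ = (12x, 10y, 2z)
(x₁, y₁, z₁) = (2.5, 0.5, 1.5) − 0.1·(30, 5, 3) = (-0.5, 0, 1.2)
(x₂, y₂, z₂) = (-0.5, 0, 1.2) − 0.1·(-6, 0, 2.4) = (0.1, 0, 0.96)
(x₃, y₃, z₃) = (0.1, 0, 0.96) − 0.1·(1.2, 0, 1.92) = (-0.02, 0, 0.768)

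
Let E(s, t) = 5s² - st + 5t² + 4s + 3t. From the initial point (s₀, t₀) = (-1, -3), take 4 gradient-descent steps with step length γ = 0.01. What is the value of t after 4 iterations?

∇E = (10s - t + 4, -s + 10t + 3)
Step 1: at (-1, -3), ∇E = (-3, -26) → (-1, -3) − 0.01·(-3, -26) = (-0.97, -2.74)
Step 2: at (-0.97, -2.74), ∇E = (-2.96, -23.43) → (-0.97, -2.74) − 0.01·(-2.96, -23.43) = (-0.9404, -2.5057)
Step 3: at (-0.9404, -2.5057), ∇E = (-2.8983, -21.1166) → (-0.9404, -2.5057) − 0.01·(-2.8983, -21.1166) = (-0.911417, -2.294534)
Step 4: at (-0.911417, -2.294534), ∇E = (-2.819636, -19.033923) → (-0.911417, -2.294534) − 0.01·(-2.819636, -19.033923) = (-0.88322064, -2.10419477)
t = -2.10419477

-2.10419477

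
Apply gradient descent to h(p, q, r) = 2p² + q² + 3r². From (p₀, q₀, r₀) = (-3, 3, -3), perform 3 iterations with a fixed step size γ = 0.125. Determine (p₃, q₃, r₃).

(-0.375, 1.265625, -0.046875)

∇h = (4p, 2q, 6r)
Step 1: at (-3, 3, -3), ∇h = (-12, 6, -18) → (-3, 3, -3) − 0.125·(-12, 6, -18) = (-1.5, 2.25, -0.75)
Step 2: at (-1.5, 2.25, -0.75), ∇h = (-6, 4.5, -4.5) → (-1.5, 2.25, -0.75) − 0.125·(-6, 4.5, -4.5) = (-0.75, 1.6875, -0.1875)
Step 3: at (-0.75, 1.6875, -0.1875), ∇h = (-3, 3.375, -1.125) → (-0.75, 1.6875, -0.1875) − 0.125·(-3, 3.375, -1.125) = (-0.375, 1.265625, -0.046875)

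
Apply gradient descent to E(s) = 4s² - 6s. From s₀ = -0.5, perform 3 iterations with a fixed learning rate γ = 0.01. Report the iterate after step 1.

E′(s) = 8s - 6
s₁ = -0.5 − 0.01·(-10) = -0.4

-0.4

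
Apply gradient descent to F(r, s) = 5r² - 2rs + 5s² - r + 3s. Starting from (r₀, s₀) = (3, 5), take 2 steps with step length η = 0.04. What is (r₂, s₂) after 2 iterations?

(1.6336, 1.9312)

∇F = (10r - 2s - 1, -2r + 10s + 3)
Step 1: at (3, 5), ∇F = (19, 47) → (3, 5) − 0.04·(19, 47) = (2.24, 3.12)
Step 2: at (2.24, 3.12), ∇F = (15.16, 29.72) → (2.24, 3.12) − 0.04·(15.16, 29.72) = (1.6336, 1.9312)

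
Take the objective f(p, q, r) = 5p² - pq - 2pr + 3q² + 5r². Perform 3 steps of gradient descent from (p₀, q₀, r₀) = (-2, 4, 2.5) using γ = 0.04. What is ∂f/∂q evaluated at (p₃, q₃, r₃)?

∇f = (10p - q - 2r, -p + 6q, -2p + 10r)
(p₁, q₁, r₁) = (-2, 4, 2.5) − 0.04·(-29, 26, 29) = (-0.84, 2.96, 1.34)
(p₂, q₂, r₂) = (-0.84, 2.96, 1.34) − 0.04·(-14.04, 18.6, 15.08) = (-0.2784, 2.216, 0.7368)
(p₃, q₃, r₃) = (-0.2784, 2.216, 0.7368) − 0.04·(-6.4736, 13.5744, 7.9248) = (-0.019456, 1.673024, 0.419808)
∂f/∂q at (-0.019456, 1.673024, 0.419808) = 10.0576

10.0576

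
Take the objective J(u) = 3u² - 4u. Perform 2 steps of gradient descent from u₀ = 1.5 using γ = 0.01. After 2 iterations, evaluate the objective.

0.293227

J′(u) = 6u - 4
Step 1: J′(1.5) = 5; u₁ = 1.5 − 0.01·5 = 1.45
Step 2: J′(1.45) = 4.7; u₂ = 1.45 − 0.01·4.7 = 1.403
J(1.403) = 0.293227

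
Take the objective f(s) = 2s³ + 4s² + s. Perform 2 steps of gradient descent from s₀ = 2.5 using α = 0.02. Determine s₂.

f′(s) = 6s² + 8s + 1
Step 1: f′(2.5) = 58.5; s₁ = 2.5 − 0.02·58.5 = 1.33
Step 2: f′(1.33) = 22.2534; s₂ = 1.33 − 0.02·22.2534 = 0.884932

0.884932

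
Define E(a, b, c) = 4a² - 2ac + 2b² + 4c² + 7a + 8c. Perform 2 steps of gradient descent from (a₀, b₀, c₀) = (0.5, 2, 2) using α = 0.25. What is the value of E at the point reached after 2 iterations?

∇E = (8a - 2c + 7, 4b, -2a + 8c + 8)
(a₁, b₁, c₁) = (0.5, 2, 2) − 0.25·(7, 8, 23) = (-1.25, 0, -3.75)
(a₂, b₂, c₂) = (-1.25, 0, -3.75) − 0.25·(4.5, 0, -19.5) = (-2.375, 0, 1.125)
E(-2.375, 0, 1.125) = 25.34375

25.34375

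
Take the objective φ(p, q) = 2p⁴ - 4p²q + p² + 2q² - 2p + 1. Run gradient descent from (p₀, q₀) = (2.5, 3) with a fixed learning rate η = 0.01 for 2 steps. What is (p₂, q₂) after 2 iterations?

∇φ = (8p³ - 8pq + 2p - 2, -4p² + 4q)
(p₁, q₁) = (2.5, 3) − 0.01·(68, -13) = (1.82, 3.13)
(p₂, q₂) = (1.82, 3.13) − 0.01·(4.295744, -0.7296) = (1.77704256, 3.137296)

(1.77704256, 3.137296)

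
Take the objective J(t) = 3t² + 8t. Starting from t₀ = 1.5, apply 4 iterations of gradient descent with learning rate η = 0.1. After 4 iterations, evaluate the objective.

-5.31755008

J′(t) = 6t + 8
t₁ = 1.5 − 0.1·17 = -0.2
t₂ = -0.2 − 0.1·6.8 = -0.88
t₃ = -0.88 − 0.1·2.72 = -1.152
t₄ = -1.152 − 0.1·1.088 = -1.2608
J(-1.2608) = -5.31755008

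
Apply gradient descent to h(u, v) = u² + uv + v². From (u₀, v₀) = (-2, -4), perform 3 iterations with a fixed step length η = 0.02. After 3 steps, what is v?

-3.432944

∇h = (2u + v, u + 2v)
Step 1: at (-2, -4), ∇h = (-8, -10) → (-2, -4) − 0.02·(-8, -10) = (-1.84, -3.8)
Step 2: at (-1.84, -3.8), ∇h = (-7.48, -9.44) → (-1.84, -3.8) − 0.02·(-7.48, -9.44) = (-1.6904, -3.6112)
Step 3: at (-1.6904, -3.6112), ∇h = (-6.992, -8.9128) → (-1.6904, -3.6112) − 0.02·(-6.992, -8.9128) = (-1.55056, -3.432944)
v = -3.432944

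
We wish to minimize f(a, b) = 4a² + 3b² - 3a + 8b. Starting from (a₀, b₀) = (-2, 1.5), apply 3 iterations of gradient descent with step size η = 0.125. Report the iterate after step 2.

∇f = (8a - 3, 6b + 8)
(a₁, b₁) = (-2, 1.5) − 0.125·(-19, 17) = (0.375, -0.625)
(a₂, b₂) = (0.375, -0.625) − 0.125·(0, 4.25) = (0.375, -1.15625)

(0.375, -1.15625)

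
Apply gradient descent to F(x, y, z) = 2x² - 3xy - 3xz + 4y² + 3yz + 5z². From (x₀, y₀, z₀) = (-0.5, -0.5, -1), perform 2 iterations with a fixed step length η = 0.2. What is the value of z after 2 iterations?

-1.96

∇F = (4x - 3y - 3z, -3x + 8y + 3z, -3x + 3y + 10z)
(x₁, y₁, z₁) = (-0.5, -0.5, -1) − 0.2·(2.5, -5.5, -10) = (-1, 0.6, 1)
(x₂, y₂, z₂) = (-1, 0.6, 1) − 0.2·(-8.8, 10.8, 14.8) = (0.76, -1.56, -1.96)
z = -1.96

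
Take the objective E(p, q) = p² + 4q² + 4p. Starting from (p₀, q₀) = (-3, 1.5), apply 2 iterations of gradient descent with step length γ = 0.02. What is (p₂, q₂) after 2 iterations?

(-2.9216, 1.0584)

∇E = (2p + 4, 8q)
Step 1: at (-3, 1.5), ∇E = (-2, 12) → (-3, 1.5) − 0.02·(-2, 12) = (-2.96, 1.26)
Step 2: at (-2.96, 1.26), ∇E = (-1.92, 10.08) → (-2.96, 1.26) − 0.02·(-1.92, 10.08) = (-2.9216, 1.0584)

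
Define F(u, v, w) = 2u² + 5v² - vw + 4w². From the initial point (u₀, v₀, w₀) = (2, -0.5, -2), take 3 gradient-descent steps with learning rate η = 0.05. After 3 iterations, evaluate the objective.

∇F = (4u, 10v - w, -v + 8w)
Step 1: at (2, -0.5, -2), ∇F = (8, -3, -15.5) → (2, -0.5, -2) − 0.05·(8, -3, -15.5) = (1.6, -0.35, -1.225)
Step 2: at (1.6, -0.35, -1.225), ∇F = (6.4, -2.275, -9.45) → (1.6, -0.35, -1.225) − 0.05·(6.4, -2.275, -9.45) = (1.28, -0.23625, -0.7525)
Step 3: at (1.28, -0.23625, -0.7525), ∇F = (5.12, -1.61, -5.78375) → (1.28, -0.23625, -0.7525) − 0.05·(5.12, -1.61, -5.78375) = (1.024, -0.15575, -0.4633125)
F(1.024, -0.15575, -0.4633125) = 3.00491528125

3.00491528125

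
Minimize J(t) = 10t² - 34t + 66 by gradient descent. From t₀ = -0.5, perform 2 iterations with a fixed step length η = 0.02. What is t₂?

0.908

J′(t) = 20t - 34
Step 1: J′(-0.5) = -44; t₁ = -0.5 − 0.02·(-44) = 0.38
Step 2: J′(0.38) = -26.4; t₂ = 0.38 − 0.02·(-26.4) = 0.908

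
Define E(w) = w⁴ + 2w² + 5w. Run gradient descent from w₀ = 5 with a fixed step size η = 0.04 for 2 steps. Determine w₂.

641.72

E′(w) = 4w³ + 4w + 5
Step 1: E′(5) = 525; w₁ = 5 − 0.04·525 = -16
Step 2: E′(-16) = -16443; w₂ = -16 − 0.04·(-16443) = 641.72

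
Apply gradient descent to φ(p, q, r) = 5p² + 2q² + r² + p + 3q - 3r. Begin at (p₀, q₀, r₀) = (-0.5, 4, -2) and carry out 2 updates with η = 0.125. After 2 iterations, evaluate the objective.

∇φ = (10p + 1, 4q + 3, 2r - 3)
Step 1: at (-0.5, 4, -2), ∇φ = (-4, 19, -7) → (-0.5, 4, -2) − 0.125·(-4, 19, -7) = (0, 1.625, -1.125)
Step 2: at (0, 1.625, -1.125), ∇φ = (1, 9.5, -5.25) → (0, 1.625, -1.125) − 0.125·(1, 9.5, -5.25) = (-0.125, 0.4375, -0.46875)
φ(-0.125, 0.4375, -0.46875) = 3.2744140625

3.2744140625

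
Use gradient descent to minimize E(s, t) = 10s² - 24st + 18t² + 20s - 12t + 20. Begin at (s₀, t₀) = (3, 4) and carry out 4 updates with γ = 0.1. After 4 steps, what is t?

310.1248

∇E = (20s - 24t + 20, -24s + 36t - 12)
Step 1: at (3, 4), ∇E = (-16, 60) → (3, 4) − 0.1·(-16, 60) = (4.6, -2)
Step 2: at (4.6, -2), ∇E = (160, -194.4) → (4.6, -2) − 0.1·(160, -194.4) = (-11.4, 17.44)
Step 3: at (-11.4, 17.44), ∇E = (-626.56, 889.44) → (-11.4, 17.44) − 0.1·(-626.56, 889.44) = (51.256, -71.504)
Step 4: at (51.256, -71.504), ∇E = (2761.216, -3816.288) → (51.256, -71.504) − 0.1·(2761.216, -3816.288) = (-224.8656, 310.1248)
t = 310.1248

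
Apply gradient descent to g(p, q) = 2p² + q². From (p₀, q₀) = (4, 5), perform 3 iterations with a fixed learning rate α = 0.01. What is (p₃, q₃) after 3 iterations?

∇g = (4p, 2q)
(p₁, q₁) = (4, 5) − 0.01·(16, 10) = (3.84, 4.9)
(p₂, q₂) = (3.84, 4.9) − 0.01·(15.36, 9.8) = (3.6864, 4.802)
(p₃, q₃) = (3.6864, 4.802) − 0.01·(14.7456, 9.604) = (3.538944, 4.70596)

(3.538944, 4.70596)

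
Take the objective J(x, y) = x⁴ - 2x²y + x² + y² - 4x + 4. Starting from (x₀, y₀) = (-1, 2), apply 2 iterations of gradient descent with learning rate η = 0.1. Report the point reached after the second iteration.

(-0.6112, 1.568)

∇J = (4x³ - 4xy + 2x - 4, -2x² + 2y)
Step 1: at (-1, 2), ∇J = (-2, 2) → (-1, 2) − 0.1·(-2, 2) = (-0.8, 1.8)
Step 2: at (-0.8, 1.8), ∇J = (-1.888, 2.32) → (-0.8, 1.8) − 0.1·(-1.888, 2.32) = (-0.6112, 1.568)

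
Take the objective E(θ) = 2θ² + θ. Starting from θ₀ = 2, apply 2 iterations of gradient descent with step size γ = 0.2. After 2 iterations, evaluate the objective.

-0.1088

E′(θ) = 4θ + 1
Step 1: E′(2) = 9; θ₁ = 2 − 0.2·9 = 0.2
Step 2: E′(0.2) = 1.8; θ₂ = 0.2 − 0.2·1.8 = -0.16
E(-0.16) = -0.1088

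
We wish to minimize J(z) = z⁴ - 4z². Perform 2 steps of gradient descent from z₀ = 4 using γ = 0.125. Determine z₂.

J′(z) = 4z³ - 8z
z₁ = 4 − 0.125·224 = -24
z₂ = -24 − 0.125·(-55104) = 6864

6864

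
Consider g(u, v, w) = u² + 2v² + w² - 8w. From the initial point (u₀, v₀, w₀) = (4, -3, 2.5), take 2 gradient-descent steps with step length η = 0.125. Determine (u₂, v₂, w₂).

∇g = (2u, 4v, 2w - 8)
(u₁, v₁, w₁) = (4, -3, 2.5) − 0.125·(8, -12, -3) = (3, -1.5, 2.875)
(u₂, v₂, w₂) = (3, -1.5, 2.875) − 0.125·(6, -6, -2.25) = (2.25, -0.75, 3.15625)

(2.25, -0.75, 3.15625)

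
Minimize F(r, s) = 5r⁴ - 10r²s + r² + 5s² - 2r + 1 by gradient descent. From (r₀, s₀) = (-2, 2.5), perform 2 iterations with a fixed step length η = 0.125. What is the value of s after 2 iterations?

∇F = (20r³ - 20rs + 2r - 2, -10r² + 10s)
Step 1: at (-2, 2.5), ∇F = (-66, -15) → (-2, 2.5) − 0.125·(-66, -15) = (6.25, 4.375)
Step 2: at (6.25, 4.375), ∇F = (4346.4375, -346.875) → (6.25, 4.375) − 0.125·(4346.4375, -346.875) = (-537.0546875, 47.734375)
s = 47.734375

47.734375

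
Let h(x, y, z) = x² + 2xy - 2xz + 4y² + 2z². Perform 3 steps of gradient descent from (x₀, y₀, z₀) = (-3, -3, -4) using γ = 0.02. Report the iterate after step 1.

(-2.92, -2.4, -3.8)

∇h = (2x + 2y - 2z, 2x + 8y, -2x + 4z)
(x₁, y₁, z₁) = (-3, -3, -4) − 0.02·(-4, -30, -10) = (-2.92, -2.4, -3.8)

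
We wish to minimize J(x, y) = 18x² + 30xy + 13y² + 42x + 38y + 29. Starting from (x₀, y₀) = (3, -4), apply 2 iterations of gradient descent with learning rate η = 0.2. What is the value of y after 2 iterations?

47.36

∇J = (36x + 30y + 42, 30x + 26y + 38)
Step 1: at (3, -4), ∇J = (30, 24) → (3, -4) − 0.2·(30, 24) = (-3, -8.8)
Step 2: at (-3, -8.8), ∇J = (-330, -280.8) → (-3, -8.8) − 0.2·(-330, -280.8) = (63, 47.36)
y = 47.36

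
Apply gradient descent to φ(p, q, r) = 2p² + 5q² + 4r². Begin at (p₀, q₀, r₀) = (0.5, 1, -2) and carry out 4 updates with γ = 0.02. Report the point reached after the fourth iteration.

(0.35819648, 0.4096, -0.99574272)

∇φ = (4p, 10q, 8r)
(p₁, q₁, r₁) = (0.5, 1, -2) − 0.02·(2, 10, -16) = (0.46, 0.8, -1.68)
(p₂, q₂, r₂) = (0.46, 0.8, -1.68) − 0.02·(1.84, 8, -13.44) = (0.4232, 0.64, -1.4112)
(p₃, q₃, r₃) = (0.4232, 0.64, -1.4112) − 0.02·(1.6928, 6.4, -11.2896) = (0.389344, 0.512, -1.185408)
(p₄, q₄, r₄) = (0.389344, 0.512, -1.185408) − 0.02·(1.557376, 5.12, -9.483264) = (0.35819648, 0.4096, -0.99574272)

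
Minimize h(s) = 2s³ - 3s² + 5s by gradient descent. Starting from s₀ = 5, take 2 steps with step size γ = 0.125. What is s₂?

-103.88671875

h′(s) = 6s² - 6s + 5
Step 1: h′(5) = 125; s₁ = 5 − 0.125·125 = -10.625
Step 2: h′(-10.625) = 746.09375; s₂ = -10.625 − 0.125·746.09375 = -103.88671875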